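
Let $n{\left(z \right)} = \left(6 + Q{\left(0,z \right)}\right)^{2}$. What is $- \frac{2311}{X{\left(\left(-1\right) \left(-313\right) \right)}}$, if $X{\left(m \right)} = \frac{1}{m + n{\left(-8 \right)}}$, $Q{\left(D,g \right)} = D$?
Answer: $-806539$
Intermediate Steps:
$n{\left(z \right)} = 36$ ($n{\left(z \right)} = \left(6 + 0\right)^{2} = 6^{2} = 36$)
$X{\left(m \right)} = \frac{1}{36 + m}$ ($X{\left(m \right)} = \frac{1}{m + 36} = \frac{1}{36 + m}$)
$- \frac{2311}{X{\left(\left(-1\right) \left(-313\right) \right)}} = - \frac{2311}{\frac{1}{36 - -313}} = - \frac{2311}{\frac{1}{36 + 313}} = - \frac{2311}{\frac{1}{349}} = - 2311 \frac{1}{\frac{1}{349}} = \left(-2311\right) 349 = -806539$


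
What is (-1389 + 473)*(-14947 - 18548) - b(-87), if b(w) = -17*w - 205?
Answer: 30680146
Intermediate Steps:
b(w) = -205 - 17*w
(-1389 + 473)*(-14947 - 18548) - b(-87) = (-1389 + 473)*(-14947 - 18548) - (-205 - 17*(-87)) = -916*(-33495) - (-205 + 1479) = 30681420 - 1*1274 = 30681420 - 1274 = 30680146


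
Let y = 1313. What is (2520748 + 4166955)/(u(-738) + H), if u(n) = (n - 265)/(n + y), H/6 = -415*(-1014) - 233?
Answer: 3845429225/1450989647 ≈ 2.6502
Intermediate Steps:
H = 2523462 (H = 6*(-415*(-1014) - 233) = 6*(420810 - 233) = 6*420577 = 2523462)
u(n) = (-265 + n)/(1313 + n) (u(n) = (n - 265)/(n + 1313) = (-265 + n)/(1313 + n))
(2520748 + 4166955)/(u(-738) + H) = (2520748 + 4166955)/((-265 - 738)/(1313 - 738) + 2523462) = 6687703/(-1003/575 + 2523462) = 6687703/(1450989647/575) = 6687703*(575/1450989647) = 3845429225/1450989647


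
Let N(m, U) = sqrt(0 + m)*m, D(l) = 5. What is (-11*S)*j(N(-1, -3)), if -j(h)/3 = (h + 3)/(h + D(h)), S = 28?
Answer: 7392/13 - 924*I/13 ≈ 568.62 - 71.077*I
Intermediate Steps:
N(m, U) = m**(3/2) (N(m, U) = sqrt(m)*m = m**(3/2))
j(h) = -3*(3 + h)/(5 + h) (j(h) = -3*(h + 3)/(h + 5) = -3*(3 + h)/(5 + h))
(-11*S)*j(N(-1, -3)) = (-11*28)*(3*(-3 - (-1)**(3/2))/(5 + (-1)**(3/2))) = -924*(-3 - (-1)*I)/(5 - I) = -924*(5 + I)/26*(-3 + I) = -462*(-3 + I)*(5 + I)/13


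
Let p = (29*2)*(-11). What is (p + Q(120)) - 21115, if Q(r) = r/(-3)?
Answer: -21793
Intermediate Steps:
Q(r) = -r/3
p = -638 (p = 58*(-11) = -638)
(p + Q(120)) - 21115 = (-638 - ⅓*120) - 21115 = (-638 - 40) - 21115 = -678 - 21115 = -21793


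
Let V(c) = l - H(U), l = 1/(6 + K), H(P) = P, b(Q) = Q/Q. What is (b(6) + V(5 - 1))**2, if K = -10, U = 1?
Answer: 1/16 ≈ 0.062500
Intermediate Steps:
b(Q) = 1
l = -1/4 (l = 1/(6 - 10) = 1/(-4) = -1/4 ≈ -0.25000)
V(c) = -5/4 (V(c) = -1/4 - 1*1 = -1/4 - 1 = -5/4)
(b(6) + V(5 - 1))**2 = (1 - 5/4)**2 = (-1/4)**2 = 1/16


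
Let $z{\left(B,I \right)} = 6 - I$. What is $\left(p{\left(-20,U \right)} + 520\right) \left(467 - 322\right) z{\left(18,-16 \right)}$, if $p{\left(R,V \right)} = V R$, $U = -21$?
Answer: $2998600$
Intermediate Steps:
$p{\left(R,V \right)} = R V$
$\left(p{\left(-20,U \right)} + 520\right) \left(467 - 322\right) z{\left(18,-16 \right)} = \left(\left(-20\right) \left(-21\right) + 520\right) \left(467 - 322\right) \left(6 - -16\right) = \left(420 + 520\right) 145 \left(6 + 16\right) = 940 \cdot 145 \cdot 22 = 136300 \cdot 22 = 2998600$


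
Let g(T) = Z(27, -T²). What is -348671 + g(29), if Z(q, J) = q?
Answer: -348644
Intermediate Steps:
g(T) = 27
-348671 + g(29) = -348671 + 27 = -348644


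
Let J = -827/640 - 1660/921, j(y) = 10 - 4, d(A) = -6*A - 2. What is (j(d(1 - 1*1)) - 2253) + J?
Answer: -1326295747/589440 ≈ -2250.1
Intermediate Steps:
d(A) = -2 - 6*A
j(y) = 6
J = -1824067/589440 (J = -827*1/640 - 1660*1/921 = -827/640 - 1660/921 = -1824067/589440 ≈ -3.0946)
(j(d(1 - 1*1)) - 2253) + J = (6 - 2253) - 1824067/589440 = -2247 - 1824067/589440 = -1326295747/589440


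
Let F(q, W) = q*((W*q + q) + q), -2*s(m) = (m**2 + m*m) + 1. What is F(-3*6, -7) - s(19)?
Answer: -2517/2 ≈ -1258.5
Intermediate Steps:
s(m) = -1/2 - m**2 (s(m) = -((m**2 + m*m) + 1)/2 = -((m**2 + m**2) + 1)/2 = -(2*m**2 + 1)/2 = -(1 + 2*m**2)/2 = -1/2 - m**2)
F(q, W) = q*(2*q + W*q) (F(q, W) = q*((q + W*q) + q) = q*(2*q + W*q))
F(-3*6, -7) - s(19) = (-3*6)**2*(2 - 7) - (-1/2 - 1*19**2) = (-18)**2*(-5) - (-1/2 - 1*361) = 324*(-5) - (-1/2 - 361) = -1620 - 1*(-723/2) = -1620 + 723/2 = -2517/2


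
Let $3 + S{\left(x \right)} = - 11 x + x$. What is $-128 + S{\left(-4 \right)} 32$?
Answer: $1056$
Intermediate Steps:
$S{\left(x \right)} = -3 - 10 x$ ($S{\left(x \right)} = -3 + \left(- 11 x + x\right) = -3 - 10 x$)
$-128 + S{\left(-4 \right)} 32 = -128 + \left(-3 - -40\right) 32 = -128 + \left(-3 + 40\right) 32 = -128 + 37 \cdot 32 = -128 + 1184 = 1056$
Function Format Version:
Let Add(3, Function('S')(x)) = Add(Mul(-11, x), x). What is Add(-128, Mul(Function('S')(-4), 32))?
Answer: 1056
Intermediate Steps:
Function('S')(x) = Add(-3, Mul(-10, x)) (Function('S')(x) = Add(-3, Add(Mul(-11, x), x)) = Add(-3, Mul(-10, x)))
Add(-128, Mul(Function('S')(-4), 32)) = Add(-128, Mul(Add(-3, Mul(-10, -4)), 32)) = Add(-128, Mul(Add(-3, 40), 32)) = Add(-128, Mul(37, 32)) = Add(-128, 1184) = 1056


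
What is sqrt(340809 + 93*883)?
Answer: 12*sqrt(2937) ≈ 650.33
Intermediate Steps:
sqrt(340809 + 93*883) = sqrt(340809 + 82119) = sqrt(422928) = 12*sqrt(2937)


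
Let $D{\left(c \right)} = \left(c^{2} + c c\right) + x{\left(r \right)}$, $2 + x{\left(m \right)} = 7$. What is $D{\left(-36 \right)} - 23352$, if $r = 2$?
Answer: $-20755$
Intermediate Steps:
$x{\left(m \right)} = 5$ ($x{\left(m \right)} = -2 + 7 = 5$)
$D{\left(c \right)} = 5 + 2 c^{2}$ ($D{\left(c \right)} = \left(c^{2} + c c\right) + 5 = \left(c^{2} + c^{2}\right) + 5 = 2 c^{2} + 5 = 5 + 2 c^{2}$)
$D{\left(-36 \right)} - 23352 = \left(5 + 2 \left(-36\right)^{2}\right) - 23352 = \left(5 + 2 \cdot 1296\right) - 23352 = \left(5 + 2592\right) - 23352 = 2597 - 23352 = -20755$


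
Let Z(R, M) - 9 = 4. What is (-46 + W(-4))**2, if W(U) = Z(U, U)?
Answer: 1089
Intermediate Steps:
Z(R, M) = 13 (Z(R, M) = 9 + 4 = 13)
W(U) = 13
(-46 + W(-4))**2 = (-46 + 13)**2 = (-33)**2 = 1089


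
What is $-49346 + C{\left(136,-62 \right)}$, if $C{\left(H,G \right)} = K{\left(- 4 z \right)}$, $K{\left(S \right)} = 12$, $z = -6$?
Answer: $-49334$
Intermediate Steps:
$C{\left(H,G \right)} = 12$
$-49346 + C{\left(136,-62 \right)} = -49346 + 12 = -49334$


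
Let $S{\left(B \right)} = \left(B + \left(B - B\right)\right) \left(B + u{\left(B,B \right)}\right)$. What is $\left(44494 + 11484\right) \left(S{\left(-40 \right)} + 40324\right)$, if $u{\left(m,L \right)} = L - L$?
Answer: $2346821672$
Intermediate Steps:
$u{\left(m,L \right)} = 0$
$S{\left(B \right)} = B^{2}$ ($S{\left(B \right)} = \left(B + \left(B - B\right)\right) \left(B + 0\right) = \left(B + 0\right) B = B B = B^{2}$)
$\left(44494 + 11484\right) \left(S{\left(-40 \right)} + 40324\right) = \left(44494 + 11484\right) \left(\left(-40\right)^{2} + 40324\right) = 55978 \left(1600 + 40324\right) = 55978 \cdot 41924 = 2346821672$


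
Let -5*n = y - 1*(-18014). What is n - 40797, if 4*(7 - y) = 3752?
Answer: -221068/5 ≈ -44214.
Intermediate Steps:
y = -931 (y = 7 - ¼*3752 = 7 - 938 = -931)
n = -17083/5 (n = -(-931 - 1*(-18014))/5 = -(-931 + 18014)/5 = -⅕*17083 = -17083/5 ≈ -3416.6)
n - 40797 = -17083/5 - 40797 = -221068/5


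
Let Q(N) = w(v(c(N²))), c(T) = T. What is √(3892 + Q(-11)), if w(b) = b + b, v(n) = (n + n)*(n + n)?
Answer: 2*√30255 ≈ 347.88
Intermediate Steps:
v(n) = 4*n² (v(n) = (2*n)*(2*n) = 4*n²)
w(b) = 2*b
Q(N) = 8*N⁴ (Q(N) = 2*(4*(N²)²) = 2*(4*N⁴) = 8*N⁴)
√(3892 + Q(-11)) = √(3892 + 8*(-11)⁴) = √(3892 + 8*14641) = √(3892 + 117128) = √121020 = 2*√30255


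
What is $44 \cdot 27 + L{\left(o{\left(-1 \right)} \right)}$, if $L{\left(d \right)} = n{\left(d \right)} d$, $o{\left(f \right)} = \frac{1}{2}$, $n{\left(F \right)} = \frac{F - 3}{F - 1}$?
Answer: $\frac{2381}{2} \approx 1190.5$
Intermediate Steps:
$n{\left(F \right)} = \frac{-3 + F}{-1 + F}$
$o{\left(f \right)} = \frac{1}{2}$
$L{\left(d \right)} = \frac{d \left(-3 + d\right)}{-1 + d}$ ($L{\left(d \right)} = \frac{-3 + d}{-1 + d} d = \frac{d \left(-3 + d\right)}{-1 + d}$)
$44 \cdot 27 + L{\left(o{\left(-1 \right)} \right)} = 44 \cdot 27 + \frac{-3 + \frac{1}{2}}{2 \left(-1 + \frac{1}{2}\right)} = 1188 + \frac{1}{2} \frac{1}{- \frac{1}{2}} \left(- \frac{5}{2}\right) = 1188 + \frac{1}{2} \left(-2\right) \left(- \frac{5}{2}\right) = 1188 + \frac{5}{2} = \frac{2381}{2}$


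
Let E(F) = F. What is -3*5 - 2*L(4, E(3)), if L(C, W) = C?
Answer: -23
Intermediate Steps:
-3*5 - 2*L(4, E(3)) = -3*5 - 2*4 = -15 - 8 = -23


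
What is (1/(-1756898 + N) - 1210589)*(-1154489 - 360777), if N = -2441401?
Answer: 7701210023270117792/4198299 ≈ 1.8344e+12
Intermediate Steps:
(1/(-1756898 + N) - 1210589)*(-1154489 - 360777) = (1/(-1756898 - 2441401) - 1210589)*(-1154489 - 360777) = (1/(-4198299) - 1210589)*(-1515266) = (-1/4198299 - 1210589)*(-1515266) = -5082414588112/4198299*(-1515266) = 7701210023270117792/4198299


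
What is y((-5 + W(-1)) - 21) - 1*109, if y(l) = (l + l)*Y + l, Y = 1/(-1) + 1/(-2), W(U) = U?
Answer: -55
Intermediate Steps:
Y = -3/2 (Y = 1*(-1) + 1*(-½) = -1 - ½ = -3/2 ≈ -1.5000)
y(l) = -2*l (y(l) = (l + l)*(-3/2) + l = (2*l)*(-3/2) + l = -3*l + l = -2*l)
y((-5 + W(-1)) - 21) - 1*109 = -2*((-5 - 1) - 21) - 1*109 = -2*(-6 - 21) - 109 = -2*(-27) - 109 = 54 - 109 = -55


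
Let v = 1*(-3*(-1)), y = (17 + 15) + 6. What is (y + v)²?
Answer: 1681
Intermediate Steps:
y = 38 (y = 32 + 6 = 38)
v = 3 (v = 1*3 = 3)
(y + v)² = (38 + 3)² = 41² = 1681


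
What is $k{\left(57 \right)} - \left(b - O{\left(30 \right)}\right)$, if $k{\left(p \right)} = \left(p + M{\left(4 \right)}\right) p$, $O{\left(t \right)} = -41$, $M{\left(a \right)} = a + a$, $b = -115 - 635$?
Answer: $4414$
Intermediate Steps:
$b = -750$
$M{\left(a \right)} = 2 a$
$k{\left(p \right)} = p \left(8 + p\right)$ ($k{\left(p \right)} = \left(p + 2 \cdot 4\right) p = \left(p + 8\right) p = \left(8 + p\right) p = p \left(8 + p\right)$)
$k{\left(57 \right)} - \left(b - O{\left(30 \right)}\right) = 57 \left(8 + 57\right) - \left(-750 - -41\right) = 57 \cdot 65 - \left(-750 + 41\right) = 3705 - -709 = 3705 + 709 = 4414$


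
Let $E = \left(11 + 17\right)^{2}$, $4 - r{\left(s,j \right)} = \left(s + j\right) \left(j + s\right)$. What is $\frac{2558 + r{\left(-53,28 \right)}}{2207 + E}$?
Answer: $\frac{1937}{2991} \approx 0.64761$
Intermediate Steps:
$r{\left(s,j \right)} = 4 - \left(j + s\right)^{2}$ ($r{\left(s,j \right)} = 4 - \left(s + j\right) \left(j + s\right) = 4 - \left(j + s\right) \left(j + s\right) = 4 - \left(j + s\right)^{2}$)
$E = 784$ ($E = 28^{2} = 784$)
$\frac{2558 + r{\left(-53,28 \right)}}{2207 + E} = \frac{2558 + \left(4 - \left(28 - 53\right)^{2}\right)}{2207 + 784} = \frac{2558 + \left(4 - \left(-25\right)^{2}\right)}{2991} = \left(2558 + \left(4 - 625\right)\right) \frac{1}{2991} = \left(2558 - 621\right) \frac{1}{2991} = 1937 \cdot \frac{1}{2991} = \frac{1937}{2991}$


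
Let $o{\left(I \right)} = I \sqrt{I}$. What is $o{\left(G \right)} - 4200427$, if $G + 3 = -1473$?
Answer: $-4200427 - 8856 i \sqrt{41} \approx -4.2004 \cdot 10^{6} - 56706.0 i$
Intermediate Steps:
$G = -1476$ ($G = -3 - 1473 = -1476$)
$o{\left(I \right)} = I^{\frac{3}{2}}$
$o{\left(G \right)} - 4200427 = \left(-1476\right)^{\frac{3}{2}} - 4200427 = - 8856 i \sqrt{41} - 4200427 = -4200427 - 8856 i \sqrt{41}$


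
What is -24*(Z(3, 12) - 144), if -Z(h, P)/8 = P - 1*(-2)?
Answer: 6144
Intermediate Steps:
Z(h, P) = -16 - 8*P (Z(h, P) = -8*(P - 1*(-2)) = -8*(P + 2) = -8*(2 + P) = -16 - 8*P)
-24*(Z(3, 12) - 144) = -24*((-16 - 8*12) - 144) = -24*((-16 - 96) - 144) = -24*(-112 - 144) = -24*(-256) = 6144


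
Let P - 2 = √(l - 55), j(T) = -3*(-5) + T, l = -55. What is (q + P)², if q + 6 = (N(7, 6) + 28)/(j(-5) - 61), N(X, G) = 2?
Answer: (-78 + 17*I*√110)²/289 ≈ -88.948 - 96.244*I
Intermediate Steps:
j(T) = 15 + T
P = 2 + I*√110 (P = 2 + √(-55 - 55) = 2 + √(-110) = 2 + I*√110 ≈ 2.0 + 10.488*I)
q = -112/17 (q = -6 + (2 + 28)/((15 - 5) - 61) = -6 + 30/(10 - 61) = -6 + 30/(-51) = -6 + 30*(-1/51) = -6 - 10/17 = -112/17 ≈ -6.5882)
(q + P)² = (-112/17 + (2 + I*√110))² = (-78/17 + I*√110)²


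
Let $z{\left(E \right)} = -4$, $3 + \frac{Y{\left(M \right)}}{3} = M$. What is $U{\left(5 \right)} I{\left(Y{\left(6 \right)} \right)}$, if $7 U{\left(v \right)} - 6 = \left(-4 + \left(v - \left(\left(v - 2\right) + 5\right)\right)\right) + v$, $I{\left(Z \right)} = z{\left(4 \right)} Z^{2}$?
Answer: $- \frac{1296}{7} \approx -185.14$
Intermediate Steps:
$Y{\left(M \right)} = -9 + 3 M$
$I{\left(Z \right)} = - 4 Z^{2}$
$U{\left(v \right)} = - \frac{1}{7} + \frac{v}{7}$ ($U{\left(v \right)} = \frac{6}{7} + \frac{\left(-4 + \left(v - \left(\left(v - 2\right) + 5\right)\right)\right) + v}{7} = \frac{6}{7} + \frac{\left(-4 + \left(v - \left(\left(-2 + v\right) + 5\right)\right)\right) + v}{7} = \frac{6}{7} + \frac{\left(-4 + \left(v - \left(3 + v\right)\right)\right) + v}{7} = \frac{6}{7} + \frac{\left(-4 - 3\right) + v}{7} = \frac{6}{7} + \frac{-7 + v}{7} = \frac{6}{7} + \left(-1 + \frac{v}{7}\right) = - \frac{1}{7} + \frac{v}{7}$)
$U{\left(5 \right)} I{\left(Y{\left(6 \right)} \right)} = \left(- \frac{1}{7} + \frac{1}{7} \cdot 5\right) \left(- 4 \left(-9 + 3 \cdot 6\right)^{2}\right) = \left(- \frac{1}{7} + \frac{5}{7}\right) \left(- 4 \left(-9 + 18\right)^{2}\right) = \frac{4 \left(- 4 \cdot 9^{2}\right)}{7} = \frac{4 \left(\left(-4\right) 81\right)}{7} = \frac{4}{7} \left(-324\right) = - \frac{1296}{7}$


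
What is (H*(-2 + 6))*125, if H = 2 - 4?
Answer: -1000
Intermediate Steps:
H = -2
(H*(-2 + 6))*125 = -2*(-2 + 6)*125 = -2*4*125 = -8*125 = -1000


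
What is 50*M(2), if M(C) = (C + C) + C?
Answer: 300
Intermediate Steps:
M(C) = 3*C (M(C) = 2*C + C = 3*C)
50*M(2) = 50*(3*2) = 50*6 = 300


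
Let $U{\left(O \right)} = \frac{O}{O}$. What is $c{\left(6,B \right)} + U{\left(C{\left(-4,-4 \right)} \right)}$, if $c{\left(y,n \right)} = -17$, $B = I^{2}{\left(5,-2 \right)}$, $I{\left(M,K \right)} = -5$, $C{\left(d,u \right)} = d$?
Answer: $-16$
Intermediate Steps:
$B = 25$ ($B = \left(-5\right)^{2} = 25$)
$U{\left(O \right)} = 1$
$c{\left(6,B \right)} + U{\left(C{\left(-4,-4 \right)} \right)} = -17 + 1 = -16$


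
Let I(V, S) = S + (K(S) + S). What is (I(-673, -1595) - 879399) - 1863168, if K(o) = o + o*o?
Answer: -203327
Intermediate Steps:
K(o) = o + o²
I(V, S) = 2*S + S*(1 + S) (I(V, S) = S + (S*(1 + S) + S) = S + (S + S*(1 + S)) = 2*S + S*(1 + S))
(I(-673, -1595) - 879399) - 1863168 = (-1595*(3 - 1595) - 879399) - 1863168 = (-1595*(-1592) - 879399) - 1863168 = (2539240 - 879399) - 1863168 = 1659841 - 1863168 = -203327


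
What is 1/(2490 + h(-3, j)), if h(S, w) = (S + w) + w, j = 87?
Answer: 1/2661 ≈ 0.00037580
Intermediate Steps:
h(S, w) = S + 2*w
1/(2490 + h(-3, j)) = 1/(2490 + (-3 + 2*87)) = 1/(2490 + (-3 + 174)) = 1/(2490 + 171) = 1/2661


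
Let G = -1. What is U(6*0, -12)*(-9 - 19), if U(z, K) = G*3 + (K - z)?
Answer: 420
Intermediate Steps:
U(z, K) = -3 + K - z (U(z, K) = -1*3 + (K - z) = -3 + (K - z) = -3 + K - z)
U(6*0, -12)*(-9 - 19) = (-3 - 12 - 6*0)*(-9 - 19) = (-3 - 12 - 1*0)*(-28) = (-3 - 12 + 0)*(-28) = -15*(-28) = 420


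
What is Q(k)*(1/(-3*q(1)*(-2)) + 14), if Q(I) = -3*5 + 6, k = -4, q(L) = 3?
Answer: -253/2 ≈ -126.50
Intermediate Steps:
Q(I) = -9 (Q(I) = -15 + 6 = -9)
Q(k)*(1/(-3*q(1)*(-2)) + 14) = -9*(1/(-3*3*(-2)) + 14) = -9*(1/(-9*(-2)) + 14) = -9*(1/18 + 14) = -9*253/18 = -253/2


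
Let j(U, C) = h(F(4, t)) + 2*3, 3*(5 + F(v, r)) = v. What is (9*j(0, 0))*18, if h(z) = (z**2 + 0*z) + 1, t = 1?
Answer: 3312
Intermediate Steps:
F(v, r) = -5 + v/3
h(z) = 1 + z**2 (h(z) = (z**2 + 0) + 1 = z**2 + 1 = 1 + z**2)
j(U, C) = 184/9 (j(U, C) = (1 + (-5 + (1/3)*4)**2) + 2*3 = (1 + (-5 + 4/3)**2) + 6 = (1 + (-11/3)**2) + 6 = (1 + 121/9) + 6 = 130/9 + 6 = 184/9)
(9*j(0, 0))*18 = (9*(184/9))*18 = 184*18 = 3312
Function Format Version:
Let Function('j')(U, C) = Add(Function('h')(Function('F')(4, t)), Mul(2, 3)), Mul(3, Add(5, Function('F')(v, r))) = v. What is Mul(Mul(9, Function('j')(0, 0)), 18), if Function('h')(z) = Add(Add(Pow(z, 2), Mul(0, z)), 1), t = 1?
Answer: 3312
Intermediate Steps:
Function('F')(v, r) = Add(-5, Mul(Rational(1, 3), v))
Function('h')(z) = Add(1, Pow(z, 2)) (Function('h')(z) = Add(Add(Pow(z, 2), 0), 1) = Add(Pow(z, 2), 1) = Add(1, Pow(z, 2)))
Function('j')(U, C) = Rational(184, 9) (Function('j')(U, C) = Add(Add(1, Pow(Add(-5, Mul(Rational(1, 3), 4)), 2)), Mul(2, 3)) = Add(Add(1, Pow(Add(-5, Rational(4, 3)), 2)), 6) = Add(Add(1, Pow(Rational(-11, 3), 2)), 6) = Add(Add(1, Rational(121, 9)), 6) = Add(Rational(130, 9), 6) = Rational(184, 9))
Mul(Mul(9, Function('j')(0, 0)), 18) = Mul(Mul(9, Rational(184, 9)), 18) = Mul(184, 18) = 3312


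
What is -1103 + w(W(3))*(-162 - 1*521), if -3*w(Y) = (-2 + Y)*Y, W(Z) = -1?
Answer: -420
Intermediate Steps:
w(Y) = -Y*(-2 + Y)/3 (w(Y) = -(-2 + Y)*Y/3 = -Y*(-2 + Y)/3)
-1103 + w(W(3))*(-162 - 1*521) = -1103 + ((⅓)*(-1)*(2 - 1*(-1)))*(-162 - 1*521) = -1103 + ((⅓)*(-1)*(2 + 1))*(-162 - 521) = -1103 + ((⅓)*(-1)*3)*(-683) = -1103 - 1*(-683) = -1103 + 683 = -420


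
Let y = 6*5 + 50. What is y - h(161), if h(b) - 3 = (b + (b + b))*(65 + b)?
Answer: -109081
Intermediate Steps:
y = 80 (y = 30 + 50 = 80)
h(b) = 3 + 3*b*(65 + b) (h(b) = 3 + (b + (b + b))*(65 + b) = 3 + (b + 2*b)*(65 + b) = 3 + (3*b)*(65 + b) = 3 + 3*b*(65 + b))
y - h(161) = 80 - (3 + 3*161² + 195*161) = 80 - (3 + 3*25921 + 31395) = 80 - (3 + 77763 + 31395) = 80 - 1*109161 = 80 - 109161 = -109081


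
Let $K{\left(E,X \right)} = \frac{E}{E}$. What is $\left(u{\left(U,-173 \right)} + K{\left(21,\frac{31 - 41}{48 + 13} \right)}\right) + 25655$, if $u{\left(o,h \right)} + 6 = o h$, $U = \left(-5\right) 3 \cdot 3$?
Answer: $33435$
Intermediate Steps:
$U = -45$ ($U = \left(-15\right) 3 = -45$)
$K{\left(E,X \right)} = 1$
$u{\left(o,h \right)} = -6 + h o$ ($u{\left(o,h \right)} = -6 + o h = -6 + h o$)
$\left(u{\left(U,-173 \right)} + K{\left(21,\frac{31 - 41}{48 + 13} \right)}\right) + 25655 = \left(\left(-6 - -7785\right) + 1\right) + 25655 = \left(\left(-6 + 7785\right) + 1\right) + 25655 = \left(7779 + 1\right) + 25655 = 7780 + 25655 = 33435$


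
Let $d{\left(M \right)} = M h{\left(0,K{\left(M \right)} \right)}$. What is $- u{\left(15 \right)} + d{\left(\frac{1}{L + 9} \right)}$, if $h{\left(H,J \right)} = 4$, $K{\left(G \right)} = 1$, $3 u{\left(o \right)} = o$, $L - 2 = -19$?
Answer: $- \frac{11}{2} \approx -5.5$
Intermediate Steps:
$L = -17$ ($L = 2 - 19 = -17$)
$u{\left(o \right)} = \frac{o}{3}$
$d{\left(M \right)} = 4 M$ ($d{\left(M \right)} = M 4 = 4 M$)
$- u{\left(15 \right)} + d{\left(\frac{1}{L + 9} \right)} = - \frac{15}{3} + \frac{4}{-17 + 9} = \left(-1\right) 5 + \frac{4}{-8} = -5 + 4 \left(- \frac{1}{8}\right) = -5 - \frac{1}{2} = - \frac{11}{2}$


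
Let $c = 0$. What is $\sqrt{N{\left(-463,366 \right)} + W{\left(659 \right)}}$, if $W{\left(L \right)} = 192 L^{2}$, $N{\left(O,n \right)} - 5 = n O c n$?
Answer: $\sqrt{83381957} \approx 9131.4$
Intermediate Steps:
$N{\left(O,n \right)} = 5$ ($N{\left(O,n \right)} = 5 + n O 0 n = 5 + O n 0 n = 5 + 0 n = 5 + 0 = 5$)
$\sqrt{N{\left(-463,366 \right)} + W{\left(659 \right)}} = \sqrt{5 + 192 \cdot 659^{2}} = \sqrt{5 + 192 \cdot 434281} = \sqrt{5 + 83381952} = \sqrt{83381957}$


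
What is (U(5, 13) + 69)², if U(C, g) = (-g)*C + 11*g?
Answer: 21609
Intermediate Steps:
U(C, g) = 11*g - C*g (U(C, g) = -C*g + 11*g = 11*g - C*g)
(U(5, 13) + 69)² = (13*(11 - 1*5) + 69)² = (13*(11 - 5) + 69)² = (13*6 + 69)² = (78 + 69)² = 147² = 21609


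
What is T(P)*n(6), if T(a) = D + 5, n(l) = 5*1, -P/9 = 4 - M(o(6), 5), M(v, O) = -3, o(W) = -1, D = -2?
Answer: 15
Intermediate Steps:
P = -63 (P = -9*(4 - 1*(-3)) = -9*(4 + 3) = -9*7 = -63)
n(l) = 5
T(a) = 3 (T(a) = -2 + 5 = 3)
T(P)*n(6) = 3*5 = 15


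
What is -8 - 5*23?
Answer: -123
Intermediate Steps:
-8 - 5*23 = -8 - 115 = -123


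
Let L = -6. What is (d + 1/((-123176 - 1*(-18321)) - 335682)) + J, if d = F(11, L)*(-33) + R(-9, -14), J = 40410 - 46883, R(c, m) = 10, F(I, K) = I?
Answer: -3007105563/440537 ≈ -6826.0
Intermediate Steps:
J = -6473
d = -353 (d = 11*(-33) + 10 = -363 + 10 = -353)
(d + 1/((-123176 - 1*(-18321)) - 335682)) + J = (-353 + 1/((-123176 - 1*(-18321)) - 335682)) - 6473 = (-353 + 1/((-123176 + 18321) - 335682)) - 6473 = (-353 + 1/(-104855 - 335682)) - 6473 = (-353 + 1/(-440537)) - 6473 = (-353 - 1/440537) - 6473 = -155509562/440537 - 6473 = -3007105563/440537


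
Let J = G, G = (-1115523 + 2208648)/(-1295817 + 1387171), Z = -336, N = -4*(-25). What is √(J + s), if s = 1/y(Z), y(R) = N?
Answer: √2498619919579/456770 ≈ 3.4606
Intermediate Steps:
N = 100
y(R) = 100
G = 1093125/91354 ≈ 11.966
J = 1093125/91354 ≈ 11.966
s = 1/100 ≈ 0.010000
√(J + s) = √(1093125/91354 + 1/100) = √(54701927/4567700) = √2498619919579/456770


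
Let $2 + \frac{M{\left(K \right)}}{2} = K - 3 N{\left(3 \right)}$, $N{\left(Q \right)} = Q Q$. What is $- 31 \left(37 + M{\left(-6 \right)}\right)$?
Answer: $1023$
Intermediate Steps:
$N{\left(Q \right)} = Q^{2}$
$M{\left(K \right)} = -58 + 2 K$ ($M{\left(K \right)} = -4 + 2 \left(K - 3 \cdot 3^{2}\right) = -4 + 2 \left(K - 27\right) = -4 + 2 \left(-27 + K\right) = -4 + \left(-54 + 2 K\right) = -58 + 2 K$)
$- 31 \left(37 + M{\left(-6 \right)}\right) = - 31 \left(37 + \left(-58 + 2 \left(-6\right)\right)\right) = - 31 \left(37 - 70\right) = \left(-31\right) \left(-33\right) = 1023$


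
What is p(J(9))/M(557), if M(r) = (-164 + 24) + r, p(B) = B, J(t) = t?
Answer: 3/139 ≈ 0.021583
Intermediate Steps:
M(r) = -140 + r
p(J(9))/M(557) = 9/(-140 + 557) = 9/417 = 9*(1/417) = 3/139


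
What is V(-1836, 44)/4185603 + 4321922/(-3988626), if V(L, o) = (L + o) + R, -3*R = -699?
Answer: -3016011326150/2782467491913 ≈ -1.0839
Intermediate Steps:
R = 233 (R = -⅓*(-699) = 233)
V(L, o) = 233 + L + o (V(L, o) = (L + o) + 233 = 233 + L + o)
V(-1836, 44)/4185603 + 4321922/(-3988626) = (233 - 1836 + 44)/4185603 + 4321922/(-3988626) = -1559*1/4185603 + 4321922*(-1/3988626) = -1559/4185603 - 2160961/1994313 = -3016011326150/2782467491913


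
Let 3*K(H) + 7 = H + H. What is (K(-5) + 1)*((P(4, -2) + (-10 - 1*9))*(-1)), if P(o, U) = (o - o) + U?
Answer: -98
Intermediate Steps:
K(H) = -7/3 + 2*H/3 (K(H) = -7/3 + (H + H)/3 = -7/3 + (2*H)/3 = -7/3 + 2*H/3)
P(o, U) = U (P(o, U) = 0 + U = U)
(K(-5) + 1)*((P(4, -2) + (-10 - 1*9))*(-1)) = ((-7/3 + (⅔)*(-5)) + 1)*((-2 + (-10 - 1*9))*(-1)) = ((-7/3 - 10/3) + 1)*((-2 + (-10 - 9))*(-1)) = (-17/3 + 1)*((-2 - 19)*(-1)) = -(-98)*(-1) = -14/3*21 = -98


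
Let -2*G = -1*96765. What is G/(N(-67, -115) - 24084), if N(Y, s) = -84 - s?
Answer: -96765/48106 ≈ -2.0115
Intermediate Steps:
G = 96765/2 (G = -(-1)*96765/2 = -1/2*(-96765) = 96765/2 ≈ 48383.)
G/(N(-67, -115) - 24084) = 96765/(2*((-84 - 1*(-115)) - 24084)) = 96765/(2*((-84 + 115) - 24084)) = 96765/(2*(31 - 24084)) = (96765/2)/(-24053) = (96765/2)*(-1/24053) = -96765/48106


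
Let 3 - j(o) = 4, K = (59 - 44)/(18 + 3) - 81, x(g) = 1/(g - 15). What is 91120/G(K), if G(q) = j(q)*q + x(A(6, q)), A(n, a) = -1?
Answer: 2041088/1797 ≈ 1135.8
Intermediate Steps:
x(g) = 1/(-15 + g)
K = -562/7 (K = 15/21 - 81 = 15*(1/21) - 81 = 5/7 - 81 = -562/7 ≈ -80.286)
j(o) = -1 (j(o) = 3 - 1*4 = 3 - 4 = -1)
G(q) = -1/16 - q (G(q) = -q + 1/(-15 - 1) = -q + 1/(-16) = -q - 1/16 = -1/16 - q)
91120/G(K) = 91120/(-1/16 - 1*(-562/7)) = 91120/(-1/16 + 562/7) = 91120/(8985/112) = 91120*(112/8985) = 2041088/1797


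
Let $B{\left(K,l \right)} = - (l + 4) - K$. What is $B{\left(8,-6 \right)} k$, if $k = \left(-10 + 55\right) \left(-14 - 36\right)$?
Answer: $13500$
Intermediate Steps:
$B{\left(K,l \right)} = -4 - K - l$ ($B{\left(K,l \right)} = - (4 + l) - K = \left(-4 - l\right) - K = -4 - K - l$)
$k = -2250$ ($k = 45 \left(-50\right) = -2250$)
$B{\left(8,-6 \right)} k = \left(-4 - 8 - -6\right) \left(-2250\right) = \left(-4 - 8 + 6\right) \left(-2250\right) = \left(-6\right) \left(-2250\right) = 13500$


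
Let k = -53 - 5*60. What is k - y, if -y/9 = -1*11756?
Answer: -106157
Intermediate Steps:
k = -353 (k = -53 - 300 = -353)
y = 105804 (y = -(-9)*11756 = -9*(-11756) = 105804)
k - y = -353 - 1*105804 = -353 - 105804 = -106157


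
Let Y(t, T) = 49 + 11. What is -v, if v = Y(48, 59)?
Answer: -60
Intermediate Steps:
Y(t, T) = 60
v = 60
-v = -1*60 = -60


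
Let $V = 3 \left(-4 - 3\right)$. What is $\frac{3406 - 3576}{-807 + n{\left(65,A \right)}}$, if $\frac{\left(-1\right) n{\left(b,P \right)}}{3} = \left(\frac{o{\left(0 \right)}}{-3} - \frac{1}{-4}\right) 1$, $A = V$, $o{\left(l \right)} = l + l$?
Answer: $\frac{680}{3231} \approx 0.21046$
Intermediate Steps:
$o{\left(l \right)} = 2 l$
$V = -21$ ($V = 3 \left(-7\right) = -21$)
$A = -21$
$n{\left(b,P \right)} = - \frac{3}{4}$ ($n{\left(b,P \right)} = - 3 \left(\frac{2 \cdot 0}{-3} - \frac{1}{-4}\right) 1 = - 3 \left(0 \left(- \frac{1}{3}\right) - - \frac{1}{4}\right) 1 = - 3 \left(0 + \frac{1}{4}\right) 1 = - 3 \cdot \frac{1}{4} \cdot 1 = \left(-3\right) \frac{1}{4} = - \frac{3}{4}$)
$\frac{3406 - 3576}{-807 + n{\left(65,A \right)}} = \frac{3406 - 3576}{-807 - \frac{3}{4}} = - \frac{170}{- \frac{3231}{4}} = \left(-170\right) \left(- \frac{4}{3231}\right) = \frac{680}{3231}$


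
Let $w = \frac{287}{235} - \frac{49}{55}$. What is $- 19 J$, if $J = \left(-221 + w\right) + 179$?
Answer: $\frac{2046604}{2585} \approx 791.72$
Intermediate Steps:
$w = \frac{854}{2585}$ ($w = 287 \cdot \frac{1}{235} - \frac{49}{55} = \frac{287}{235} - \frac{49}{55} = \frac{854}{2585} \approx 0.33037$)
$J = - \frac{107716}{2585}$ ($J = \left(-221 + \frac{854}{2585}\right) + 179 = - \frac{570431}{2585} + 179 = - \frac{107716}{2585} \approx -41.67$)
$- 19 J = \left(-19\right) \left(- \frac{107716}{2585}\right) = \frac{2046604}{2585}$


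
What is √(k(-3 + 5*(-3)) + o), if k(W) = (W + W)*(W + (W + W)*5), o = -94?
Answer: √7034 ≈ 83.869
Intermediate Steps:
k(W) = 22*W² (k(W) = (2*W)*(W + (2*W)*5) = (2*W)*(W + 10*W) = (2*W)*(11*W) = 22*W²)
√(k(-3 + 5*(-3)) + o) = √(22*(-3 + 5*(-3))² - 94) = √(22*(-3 - 15)² - 94) = √(22*(-18)² - 94) = √(22*324 - 94) = √(7128 - 94) = √7034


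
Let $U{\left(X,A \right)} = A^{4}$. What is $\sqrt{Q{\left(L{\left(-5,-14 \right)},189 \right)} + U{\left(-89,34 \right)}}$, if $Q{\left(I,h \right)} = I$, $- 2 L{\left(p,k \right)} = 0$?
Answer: $1156$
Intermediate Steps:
$L{\left(p,k \right)} = 0$ ($L{\left(p,k \right)} = \left(- \frac{1}{2}\right) 0 = 0$)
$\sqrt{Q{\left(L{\left(-5,-14 \right)},189 \right)} + U{\left(-89,34 \right)}} = \sqrt{0 + 34^{4}} = \sqrt{0 + 1336336} = \sqrt{1336336} = 1156$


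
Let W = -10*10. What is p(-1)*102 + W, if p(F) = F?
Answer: -202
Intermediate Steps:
W = -100
p(-1)*102 + W = -1*102 - 100 = -102 - 100 = -202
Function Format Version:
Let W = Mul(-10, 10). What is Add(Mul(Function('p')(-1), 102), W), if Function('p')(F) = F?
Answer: -202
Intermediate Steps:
W = -100
Add(Mul(Function('p')(-1), 102), W) = Add(Mul(-1, 102), -100) = Add(-102, -100) = -202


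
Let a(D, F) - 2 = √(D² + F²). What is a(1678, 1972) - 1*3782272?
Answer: -3782270 + 2*√1676117 ≈ -3.7797e+6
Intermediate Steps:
a(D, F) = 2 + √(D² + F²)
a(1678, 1972) - 1*3782272 = (2 + √(1678² + 1972²)) - 1*3782272 = (2 + √(2815684 + 3888784)) - 3782272 = (2 + √6704468) - 3782272 = (2 + 2*√1676117) - 3782272 = -3782270 + 2*√1676117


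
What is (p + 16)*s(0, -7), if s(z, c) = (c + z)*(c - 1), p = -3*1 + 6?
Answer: 1064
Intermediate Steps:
p = 3 (p = -3 + 6 = 3)
s(z, c) = (-1 + c)*(c + z) (s(z, c) = (c + z)*(-1 + c) = (-1 + c)*(c + z))
(p + 16)*s(0, -7) = (3 + 16)*((-7)² - 1*(-7) - 1*0 - 7*0) = 19*(49 + 7 + 0 + 0) = 19*56 = 1064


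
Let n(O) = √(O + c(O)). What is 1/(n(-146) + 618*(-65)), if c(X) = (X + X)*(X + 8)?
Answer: -4017/161358875 - √1606/322717750 ≈ -2.5019e-5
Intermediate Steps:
c(X) = 2*X*(8 + X) (c(X) = (2*X)*(8 + X) = 2*X*(8 + X))
n(O) = √(O + 2*O*(8 + O))
1/(n(-146) + 618*(-65)) = 1/(√(-146*(17 + 2*(-146))) + 618*(-65)) = 1/(√(-146*(17 - 292)) - 40170) = 1/(√(-146*(-275)) - 40170) = 1/(√40150 - 40170) = 1/(5*√1606 - 40170) = 1/(-40170 + 5*√1606)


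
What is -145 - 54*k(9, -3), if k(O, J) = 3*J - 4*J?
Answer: -307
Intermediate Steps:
k(O, J) = -J
-145 - 54*k(9, -3) = -145 - (-54)*(-3) = -145 - 54*3 = -145 - 162 = -307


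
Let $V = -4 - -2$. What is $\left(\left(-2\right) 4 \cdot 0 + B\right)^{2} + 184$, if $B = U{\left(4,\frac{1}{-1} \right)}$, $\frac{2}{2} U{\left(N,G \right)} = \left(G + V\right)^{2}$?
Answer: $265$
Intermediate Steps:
$V = -2$ ($V = -4 + 2 = -2$)
$U{\left(N,G \right)} = \left(-2 + G\right)^{2}$ ($U{\left(N,G \right)} = \left(G - 2\right)^{2} = \left(-2 + G\right)^{2}$)
$B = 9$ ($B = \left(-2 + \frac{1}{-1}\right)^{2} = \left(-2 - 1\right)^{2} = \left(-3\right)^{2} = 9$)
$\left(\left(-2\right) 4 \cdot 0 + B\right)^{2} + 184 = \left(\left(-2\right) 4 \cdot 0 + 9\right)^{2} + 184 = \left(\left(-8\right) 0 + 9\right)^{2} + 184 = \left(0 + 9\right)^{2} + 184 = 9^{2} + 184 = 81 + 184 = 265$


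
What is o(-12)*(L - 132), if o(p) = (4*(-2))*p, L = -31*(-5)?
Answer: 2208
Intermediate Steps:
L = 155
o(p) = -8*p
o(-12)*(L - 132) = (-8*(-12))*(155 - 132) = 96*23 = 2208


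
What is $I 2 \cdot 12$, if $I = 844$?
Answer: $20256$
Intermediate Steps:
$I 2 \cdot 12 = 844 \cdot 2 \cdot 12 = 844 \cdot 24 = 20256$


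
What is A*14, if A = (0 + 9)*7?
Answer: 882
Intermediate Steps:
A = 63 (A = 9*7 = 63)
A*14 = 63*14 = 882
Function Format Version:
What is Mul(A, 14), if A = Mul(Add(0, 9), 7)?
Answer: 882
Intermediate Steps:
A = 63 (A = Mul(9, 7) = 63)
Mul(A, 14) = Mul(63, 14) = 882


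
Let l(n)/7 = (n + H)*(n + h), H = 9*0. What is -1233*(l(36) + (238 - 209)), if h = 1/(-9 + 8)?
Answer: -10910817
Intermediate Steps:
h = -1 (h = 1/(-1) = -1)
H = 0
l(n) = 7*n*(-1 + n) (l(n) = 7*((n + 0)*(n - 1)) = 7*(n*(-1 + n)) = 7*n*(-1 + n))
-1233*(l(36) + (238 - 209)) = -1233*(7*36*(-1 + 36) + (238 - 209)) = -1233*(7*36*35 + 29) = -1233*(8820 + 29) = -1233*8849 = -10910817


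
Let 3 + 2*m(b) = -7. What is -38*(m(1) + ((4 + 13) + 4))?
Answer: -608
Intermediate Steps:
m(b) = -5 (m(b) = -3/2 + (½)*(-7) = -3/2 - 7/2 = -5)
-38*(m(1) + ((4 + 13) + 4)) = -38*(-5 + ((4 + 13) + 4)) = -38*(-5 + (17 + 4)) = -38*(-5 + 21) = -38*16 = -608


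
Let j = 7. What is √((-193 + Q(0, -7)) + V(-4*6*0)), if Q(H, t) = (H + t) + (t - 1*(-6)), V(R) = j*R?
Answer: I*√201 ≈ 14.177*I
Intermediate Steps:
V(R) = 7*R
Q(H, t) = 6 + H + 2*t (Q(H, t) = (H + t) + (t + 6) = (H + t) + (6 + t) = 6 + H + 2*t)
√((-193 + Q(0, -7)) + V(-4*6*0)) = √((-193 + (6 + 0 + 2*(-7))) + 7*(-4*6*0)) = √((-193 + (6 + 0 - 14)) + 7*(-24*0)) = √((-193 - 8) + 7*0) = √(-201 + 0) = √(-201) = I*√201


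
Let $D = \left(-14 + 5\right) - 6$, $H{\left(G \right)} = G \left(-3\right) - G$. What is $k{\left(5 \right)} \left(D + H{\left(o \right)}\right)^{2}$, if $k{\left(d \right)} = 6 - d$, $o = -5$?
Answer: $25$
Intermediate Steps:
$H{\left(G \right)} = - 4 G$ ($H{\left(G \right)} = - 3 G - G = - 4 G$)
$D = -15$ ($D = -9 - 6 = -15$)
$k{\left(5 \right)} \left(D + H{\left(o \right)}\right)^{2} = \left(6 - 5\right) \left(-15 - -20\right)^{2} = \left(6 - 5\right) \left(-15 + 20\right)^{2} = 1 \cdot 5^{2} = 1 \cdot 25 = 25$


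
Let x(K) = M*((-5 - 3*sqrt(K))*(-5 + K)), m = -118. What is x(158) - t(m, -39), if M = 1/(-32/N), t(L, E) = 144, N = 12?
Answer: 1143/8 + 1377*sqrt(158)/8 ≈ 2306.5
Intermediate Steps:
M = -3/8 (M = 1/(-32/12) = 1/(-32*1/12) = 1/(-8/3) = -3/8 ≈ -0.37500)
x(K) = -3*(-5 + K)*(-5 - 3*sqrt(K))/8 (x(K) = -3*(-5 - 3*sqrt(K))*(-5 + K)/8 = -3*(-5 + K)*(-5 - 3*sqrt(K))/8)
x(158) - t(m, -39) = (-75/8 - 45*sqrt(158)/8 + 9*158**(3/2)/8 + (15/8)*158) - 1*144 = (-75/8 - 45*sqrt(158)/8 + 9*(158*sqrt(158))/8 + 1185/4) - 144 = (-75/8 - 45*sqrt(158)/8 + 711*sqrt(158)/4 + 1185/4) - 144 = (2295/8 + 1377*sqrt(158)/8) - 144 = 1143/8 + 1377*sqrt(158)/8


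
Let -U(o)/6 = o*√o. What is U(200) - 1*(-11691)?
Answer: 11691 - 12000*√2 ≈ -5279.6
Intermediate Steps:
U(o) = -6*o^(3/2) (U(o) = -6*o*√o = -6*o^(3/2))
U(200) - 1*(-11691) = -12000*√2 - 1*(-11691) = -12000*√2 + 11691 = 11691 - 12000*√2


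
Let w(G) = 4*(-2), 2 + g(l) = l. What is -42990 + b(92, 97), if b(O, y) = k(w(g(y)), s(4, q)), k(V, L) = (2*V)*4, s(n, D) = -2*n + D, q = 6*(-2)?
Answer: -43054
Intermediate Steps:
g(l) = -2 + l
q = -12
w(G) = -8
s(n, D) = D - 2*n
k(V, L) = 8*V
b(O, y) = -64 (b(O, y) = 8*(-8) = -64)
-42990 + b(92, 97) = -42990 - 64 = -43054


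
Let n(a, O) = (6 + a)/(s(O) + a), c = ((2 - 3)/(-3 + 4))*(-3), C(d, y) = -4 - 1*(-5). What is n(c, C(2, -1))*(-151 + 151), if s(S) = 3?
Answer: 0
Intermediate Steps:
C(d, y) = 1 (C(d, y) = -4 + 5 = 1)
c = 3 (c = -1/1*(-3) = -1*1*(-3) = -1*(-3) = 3)
n(a, O) = (6 + a)/(3 + a)
n(c, C(2, -1))*(-151 + 151) = ((6 + 3)/(3 + 3))*(-151 + 151) = (9/6)*0 = ((⅙)*9)*0 = (3/2)*0 = 0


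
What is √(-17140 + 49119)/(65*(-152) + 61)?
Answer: -√31979/9819 ≈ -0.018212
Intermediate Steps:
√(-17140 + 49119)/(65*(-152) + 61) = √31979/(-9880 + 61) = √31979/(-9819) = √31979*(-1/9819) = -√31979/9819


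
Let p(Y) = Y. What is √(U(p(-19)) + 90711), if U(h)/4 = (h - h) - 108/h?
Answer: 3*√3639431/19 ≈ 301.22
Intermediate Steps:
U(h) = -432/h (U(h) = 4*((h - h) - 108/h) = 4*(0 - 108/h) = 4*(-108/h) = -432/h)
√(U(p(-19)) + 90711) = √(-432/(-19) + 90711) = √(-432*(-1/19) + 90711) = √(432/19 + 90711) = √(1723941/19) = 3*√3639431/19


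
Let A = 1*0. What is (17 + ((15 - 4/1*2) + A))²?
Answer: 576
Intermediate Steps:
A = 0
(17 + ((15 - 4/1*2) + A))² = (17 + ((15 - 4/1*2) + 0))² = (17 + ((15 - 4*1*2) + 0))² = (17 + ((15 - 4*2) + 0))² = (17 + ((15 - 8) + 0))² = (17 + (7 + 0))² = (17 + 7)² = 24² = 576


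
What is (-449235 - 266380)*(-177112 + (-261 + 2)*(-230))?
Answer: 84114818330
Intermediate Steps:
(-449235 - 266380)*(-177112 + (-261 + 2)*(-230)) = -715615*(-177112 - 259*(-230)) = -715615*(-177112 + 59570) = -715615*(-117542) = 84114818330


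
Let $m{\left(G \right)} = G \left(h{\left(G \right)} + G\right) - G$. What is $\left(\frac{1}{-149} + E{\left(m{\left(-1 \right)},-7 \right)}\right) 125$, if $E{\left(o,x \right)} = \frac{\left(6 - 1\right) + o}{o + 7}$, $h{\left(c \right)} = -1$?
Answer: $\frac{14775}{149} \approx 99.161$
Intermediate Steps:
$m{\left(G \right)} = - G + G \left(-1 + G\right)$ ($m{\left(G \right)} = G \left(-1 + G\right) - G = - G + G \left(-1 + G\right)$)
$E{\left(o,x \right)} = \frac{5 + o}{7 + o}$
$\left(\frac{1}{-149} + E{\left(m{\left(-1 \right)},-7 \right)}\right) 125 = \left(\frac{1}{-149} + \frac{5 - \left(-2 - 1\right)}{7 - \left(-2 - 1\right)}\right) 125 = \left(- \frac{1}{149} + \frac{5 - -3}{7 - -3}\right) 125 = \left(- \frac{1}{149} + \frac{5 + 3}{7 + 3}\right) 125 = \left(- \frac{1}{149} + \frac{1}{10} \cdot 8\right) 125 = \left(- \frac{1}{149} + \frac{4}{5}\right) 125 = \frac{591}{745} \cdot 125 = \frac{14775}{149}$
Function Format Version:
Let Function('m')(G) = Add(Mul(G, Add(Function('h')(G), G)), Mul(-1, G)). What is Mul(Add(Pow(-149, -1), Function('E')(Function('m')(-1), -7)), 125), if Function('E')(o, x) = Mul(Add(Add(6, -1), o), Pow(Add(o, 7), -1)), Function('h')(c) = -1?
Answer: Rational(14775, 149) ≈ 99.161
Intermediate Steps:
Function('m')(G) = Add(Mul(-1, G), Mul(G, Add(-1, G))) (Function('m')(G) = Add(Mul(G, Add(-1, G)), Mul(-1, G)) = Add(Mul(-1, G), Mul(G, Add(-1, G))))
Function('E')(o, x) = Mul(Pow(Add(7, o), -1), Add(5, o)) (Function('E')(o, x) = Mul(Add(5, o), Pow(Add(7, o), -1)) = Mul(Pow(Add(7, o), -1), Add(5, o)))
Mul(Add(Pow(-149, -1), Function('E')(Function('m')(-1), -7)), 125) = Mul(Add(Pow(-149, -1), Mul(Pow(Add(7, Mul(-1, Add(-2, -1))), -1), Add(5, Mul(-1, Add(-2, -1))))), 125) = Mul(Add(Rational(-1, 149), Mul(Pow(Add(7, Mul(-1, -3)), -1), Add(5, Mul(-1, -3)))), 125) = Mul(Add(Rational(-1, 149), Mul(Pow(Add(7, 3), -1), Add(5, 3))), 125) = Mul(Add(Rational(-1, 149), Mul(Pow(10, -1), 8)), 125) = Mul(Add(Rational(-1, 149), Mul(Rational(1, 10), 8)), 125) = Mul(Add(Rational(-1, 149), Rational(4, 5)), 125) = Mul(Rational(591, 745), 125) = Rational(14775, 149)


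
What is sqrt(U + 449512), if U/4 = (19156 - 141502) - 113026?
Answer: 6*I*sqrt(13666) ≈ 701.41*I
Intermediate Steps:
U = -941488 (U = 4*((19156 - 141502) - 113026) = 4*(-122346 - 113026) = 4*(-235372) = -941488)
sqrt(U + 449512) = sqrt(-941488 + 449512) = sqrt(-491976) = 6*I*sqrt(13666)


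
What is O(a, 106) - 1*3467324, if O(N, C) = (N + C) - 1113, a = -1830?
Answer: -3470161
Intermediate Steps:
O(N, C) = -1113 + C + N (O(N, C) = (C + N) - 1113 = -1113 + C + N)
O(a, 106) - 1*3467324 = (-1113 + 106 - 1830) - 1*3467324 = -2837 - 3467324 = -3470161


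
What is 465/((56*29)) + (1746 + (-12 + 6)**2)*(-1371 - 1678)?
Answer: -8823707967/1624 ≈ -5.4333e+6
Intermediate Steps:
465/((56*29)) + (1746 + (-12 + 6)**2)*(-1371 - 1678) = 465/1624 + (1746 + (-6)**2)*(-3049) = 465*(1/1624) + (1746 + 36)*(-3049) = 465/1624 + 1782*(-3049) = 465/1624 - 5433318 = -8823707967/1624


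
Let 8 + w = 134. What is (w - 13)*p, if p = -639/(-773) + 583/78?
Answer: 56556613/60294 ≈ 938.01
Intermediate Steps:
w = 126 (w = -8 + 134 = 126)
p = 500501/60294 (p = -639*(-1/773) + 583*(1/78) = 639/773 + 583/78 = 500501/60294 ≈ 8.3010)
(w - 13)*p = (126 - 13)*(500501/60294) = 113*(500501/60294) = 56556613/60294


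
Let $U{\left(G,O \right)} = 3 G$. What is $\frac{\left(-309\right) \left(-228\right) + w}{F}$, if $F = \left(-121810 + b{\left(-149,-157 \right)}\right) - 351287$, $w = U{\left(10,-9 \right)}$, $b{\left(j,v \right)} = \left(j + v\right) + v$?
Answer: $- \frac{35241}{236780} \approx -0.14883$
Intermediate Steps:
$b{\left(j,v \right)} = j + 2 v$
$w = 30$ ($w = 3 \cdot 10 = 30$)
$F = -473560$ ($F = \left(-121810 + \left(-149 + 2 \left(-157\right)\right)\right) - 351287 = \left(-121810 - 463\right) - 351287 = -122273 - 351287 = -473560$)
$\frac{\left(-309\right) \left(-228\right) + w}{F} = \frac{\left(-309\right) \left(-228\right) + 30}{-473560} = \left(70452 + 30\right) \left(- \frac{1}{473560}\right) = 70482 \left(- \frac{1}{473560}\right) = - \frac{35241}{236780}$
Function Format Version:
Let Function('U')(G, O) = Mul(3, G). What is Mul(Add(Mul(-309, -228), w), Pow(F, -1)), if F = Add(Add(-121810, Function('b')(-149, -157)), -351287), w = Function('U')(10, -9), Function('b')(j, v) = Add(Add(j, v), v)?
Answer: Rational(-35241, 236780) ≈ -0.14883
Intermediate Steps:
Function('b')(j, v) = Add(j, Mul(2, v))
w = 30 (w = Mul(3, 10) = 30)
F = -473560 (F = Add(Add(-121810, Add(-149, Mul(2, -157))), -351287) = Add(Add(-121810, Add(-149, -314)), -351287) = Add(Add(-121810, -463), -351287) = Add(-122273, -351287) = -473560)
Mul(Add(Mul(-309, -228), w), Pow(F, -1)) = Mul(Add(Mul(-309, -228), 30), Pow(-473560, -1)) = Mul(Add(70452, 30), Rational(-1, 473560)) = Mul(70482, Rational(-1, 473560)) = Rational(-35241, 236780)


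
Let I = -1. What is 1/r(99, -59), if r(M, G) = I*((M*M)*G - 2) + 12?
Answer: 1/578273 ≈ 1.7293e-6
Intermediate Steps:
r(M, G) = 14 - G*M² (r(M, G) = -((M*M)*G - 2) + 12 = -(M²*G - 2) + 12 = -(G*M² - 2) + 12 = -(-2 + G*M²) + 12 = (2 - G*M²) + 12 = 14 - G*M²)
1/r(99, -59) = 1/(14 - 1*(-59)*99²) = 1/(14 - 1*(-59)*9801) = 1/(14 + 578259) = 1/578273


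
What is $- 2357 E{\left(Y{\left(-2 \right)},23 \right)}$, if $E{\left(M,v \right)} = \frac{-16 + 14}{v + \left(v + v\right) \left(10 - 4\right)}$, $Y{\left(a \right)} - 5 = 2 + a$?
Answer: $\frac{4714}{299} \approx 15.766$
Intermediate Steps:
$Y{\left(a \right)} = 7 + a$ ($Y{\left(a \right)} = 5 + \left(2 + a\right) = 7 + a$)
$E{\left(M,v \right)} = - \frac{2}{13 v}$ ($E{\left(M,v \right)} = - \frac{2}{v + 2 v 6} = - \frac{2}{v + 12 v} = - \frac{2}{13 v}$)
$- 2357 E{\left(Y{\left(-2 \right)},23 \right)} = - 2357 \left(- \frac{2}{13 \cdot 23}\right) = - 2357 \left(\left(- \frac{2}{13}\right) \frac{1}{23}\right) = \left(-2357\right) \left(- \frac{2}{299}\right) = \frac{4714}{299}$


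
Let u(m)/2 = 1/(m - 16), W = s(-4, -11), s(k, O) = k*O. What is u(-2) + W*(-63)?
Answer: -24949/9 ≈ -2772.1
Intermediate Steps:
s(k, O) = O*k
W = 44 (W = -11*(-4) = 44)
u(m) = 2/(-16 + m) (u(m) = 2/(m - 16) = 2/(-16 + m))
u(-2) + W*(-63) = 2/(-16 - 2) + 44*(-63) = 2/(-18) - 2772 = 2*(-1/18) - 2772 = -1/9 - 2772 = -24949/9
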